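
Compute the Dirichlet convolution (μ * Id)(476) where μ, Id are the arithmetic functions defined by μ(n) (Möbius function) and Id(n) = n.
(μ * Id)(476) = 192

Divisors of 476: [1, 2, 4, 7, 14, 17, 28, 34, 68, 119, 238, 476]. For each d | 476:
  d = 1: μ(1) · Id(476/1) = 1 · 476 = 476
  d = 2: μ(2) · Id(476/2) = -1 · 238 = -238
  d = 4: μ(4) · Id(476/4) = 0 · 119 = 0
  d = 7: μ(7) · Id(476/7) = -1 · 68 = -68
  d = 14: μ(14) · Id(476/14) = 1 · 34 = 34
  d = 17: μ(17) · Id(476/17) = -1 · 28 = -28
  d = 28: μ(28) · Id(476/28) = 0 · 17 = 0
  d = 34: μ(34) · Id(476/34) = 1 · 14 = 14
  d = 68: μ(68) · Id(476/68) = 0 · 7 = 0
  d = 119: μ(119) · Id(476/119) = 1 · 4 = 4
  d = 238: μ(238) · Id(476/238) = -1 · 2 = -2
  d = 476: μ(476) · Id(476/476) = 0 · 1 = 0
Summing: (μ * Id)(476) = 476 + -238 + 0 + -68 + 34 + -28 + 0 + 14 + 0 + 4 + -2 + 0 = 192.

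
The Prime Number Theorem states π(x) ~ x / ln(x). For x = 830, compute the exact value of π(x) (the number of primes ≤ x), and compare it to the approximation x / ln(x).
π(830) = 145;  x/ln(x) ≈ 123.49;  relative error ≈ 14.84%.

Directly count primes up to 830: π(830) = 145. The PNT approximation gives 830/ln(830) ≈ 830/6.72143 ≈ 123.49. Relative error (π(x) − x/ln(x)) / π(x) ≈ 14.84%; the approximation is known to undercount slightly (Li(x) is a better estimate).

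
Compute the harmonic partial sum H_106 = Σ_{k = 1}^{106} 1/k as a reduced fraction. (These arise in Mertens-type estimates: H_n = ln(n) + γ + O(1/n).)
H_106 = 760893664482154975191407476065305792641722041/145060212702939779988529042870810778780278080

Direct summation: H_106 = 1 + 1/2 + ... + 1/106. The least common denominator is lcm(1, ..., 106) = 725301063514698899942645214354053893901390400; over this denominator the numerator is 725301063514698899942645214354053893901390400 + 362650531757349449971322607177026946950695200 + 241767021171566299980881738118017964633796800 + 181325265878674724985661303588513473475347600 + 145060212702939779988529042870810778780278080 + 120883510585783149990440869059008982316898400 + 103614437644956985706092173479150556271627200 + 90662632939337362492830651794256736737673800 + 80589007057188766660293912706005988211265600 + 72530106351469889994264521435405389390139040 + 65936460319518081812967746759459444900126400 + 60441755292891574995220434529504491158449200 + 55792389501130684610972708796465684146260800 + 51807218822478492853046086739575278135813600 + 48353404234313259996176347623603592926759360 + 45331316469668681246415325897128368368836900 + 42664768442041111761332071432591405523611200 + 40294503528594383330146956353002994105632800 + 38173740184984152628560274439687047047441600 + 36265053175734944997132260717702694695069520 + 34538145881652328568697391159716852090542400 + 32968230159759040906483873379729722450063200 + 31534828848465169562723704971915386691364800 + 30220877646445787497610217264752245579224600 + 29012042540587955997705808574162155756055616 + 27896194750565342305486354398232842073130400 + 26863002352396255553431304235335329403755200 + 25903609411239246426523043369787639067906800 + 25010381500506858618711903943243237720737600 + 24176702117156629998088173811801796463379680 + 23396808500474158062665974656582383674238400 + 22665658234834340623207662948564184184418450 + 21978820106506027270989248919819814966708800 + 21332384221020555880666035716295702761805600 + 20722887528991397141218434695830111254325440 + 20147251764297191665073478176501497052816400 + 19602731446343213511963384171731186321659200 + 19086870092492076314280137219843523523720800 + 18597463167043561536990902932155228048753600 + 18132526587867472498566130358851347347534760 + 17690269841821924388845005228147655948814400 + 17269072940826164284348695579858426045271200 + 16867466593365090696340586380326834741892800 + 16484115079879520453241936689864861225031600 + 16117801411437753332058782541201197642253120 + 15767414424232584781361852485957693345682400 + 15431937521589338296652025837320295614923200 + 15110438823222893748805108632376122789612300 + 14802062520708140815156024782735793753089600 + 14506021270293977998852904287081077878027808 + 14221589480680370587110690477530468507870400 + 13948097375282671152743177199116421036565200 + 13684925726692432074389532346302903658516800 + 13431501176198127776715652117667664701877600 + 13187292063903616362593549351891888980025280 + 12951804705619623213261521684893819533953400 + 12724580061661384209520091479895682349147200 + 12505190750253429309355951971621618860368800 + 12293238364655913558349918887356845659345600 + 12088351058578314999044086905900898231689840 + 11890181369093424589223692038591047441006400 + 11698404250237079031332987328291191837119200 + 11512715293884109522899130386572284030180800 + 11332829117417170311603831474282092092209225 + 11158477900226136922194541759293136829252160 + 10989410053253013635494624459909907483354400 + 10825389007682073133472316632150058117931200 + 10666192110510277940333017858147851380902800 + 10511609616155056520907901657305128897121600 + 10361443764495698570609217347915055627162720 + 10215507936826745069614721328930336533822400 + 10073625882148595832536739088250748526408200 + 9935631007050669862228016634987039642484800 + 9801365723171606755981692085865593160829600 + 9670680846862651999235269524720718585351872 + 9543435046246038157140068609921761761860400 + 9419494331359725973281106679922777842875200 + 9298731583521780768495451466077614024376800 + 9181026120439226581552471067772834100017600 + 9066263293933736249283065179425673673767380 + 8954334117465418517810434745111776467918400 + 8845134920910962194422502614073827974407200 + 8738567030297577107742713425952456553028800 + 8634536470413082142174347789929213022635600 + 8532953688408222352266414286518281104722240 + 8433733296682545348170293190163417370946400 + 8336793833502286206237301314414412573579200 + 8242057539939760226620968344932430612515800 + 8149450151850549437557811397236560605633600 + 8058900705718876666029391270600598821126560 + 7970341357304383515853244113780812020894400 + 7883707212116292390680926242978846672841200 + 7798936166824719354221991552194127891412800 + 7715968760794669148326012918660147807461600 + 7634748036996830525712054887937409409488320 + 7555219411611446874402554316188061394806150 + 7477330551697926803532424890247978287643200 + 7401031260354070407578012391367896876544800 + 7326273368835342423663082973273271655569600 + 7253010635146988999426452143540538939013904 + 7181198648660385147946982320337167266350400 + 7110794740340185293555345238765234253935200 + 7041757898200960193617914702466542659236800 + 6974048687641335576371588599558210518282600 + 6907629176330465713739478231943370418108480 + 6842462863346216037194766173151451829258400 = 3804468322410774875957037380326528963208610205, so H_106 = 3804468322410774875957037380326528963208610205/725301063514698899942645214354053893901390400; reducing by gcd(3804468322410774875957037380326528963208610205, 725301063514698899942645214354053893901390400) = 5 gives 760893664482154975191407476065305792641722041/145060212702939779988529042870810778780278080 ≈ 5.24536. (The PNT-adjacent estimate ln(106) + γ ≈ 5.24065 matches within O(1/n).)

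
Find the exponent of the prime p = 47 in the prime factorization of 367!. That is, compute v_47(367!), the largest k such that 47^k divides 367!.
v_47(367!) = 7

Legendre's formula: v_p(n!) = Σ_{k ≥ 1} ⌊n / p^k⌋. For p = 47, n = 367, the terms are:
  ⌊367/47^1⌋ = ⌊367/47⌋ = 7
(the next term ⌊367/47^2⌋ = 0, terminating the sum). Summing: v_47(367!) = 7 = 7.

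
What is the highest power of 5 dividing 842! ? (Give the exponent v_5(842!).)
v_5(842!) = 208

Legendre's formula: v_p(n!) = Σ_{k ≥ 1} ⌊n / p^k⌋. For p = 5, n = 842, the terms are:
  ⌊842/5^1⌋ = ⌊842/5⌋ = 168
  ⌊842/5^2⌋ = ⌊842/25⌋ = 33
  ⌊842/5^3⌋ = ⌊842/125⌋ = 6
  ⌊842/5^4⌋ = ⌊842/625⌋ = 1
(the next term ⌊842/5^5⌋ = 0, terminating the sum). Summing: v_5(842!) = 168 + 33 + 6 + 1 = 208.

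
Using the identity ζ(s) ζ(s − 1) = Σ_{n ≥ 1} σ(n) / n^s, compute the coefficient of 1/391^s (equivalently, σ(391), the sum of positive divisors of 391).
σ(391) = 432

In the product (Σ m^0/m^s)(Σ k / k^s) = Σ (Σ_{d | n} d) / n^s, the coefficient of 1/n^s is σ(n) = Σ_{d | n} d. For n = 391, divisors are [1, 17, 23, 391]; summing: σ(391) = 432.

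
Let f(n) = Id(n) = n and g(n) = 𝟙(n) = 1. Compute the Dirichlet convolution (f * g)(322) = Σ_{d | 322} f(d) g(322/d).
(Id * 𝟙)(322) = 576

Divisors of 322: [1, 2, 7, 14, 23, 46, 161, 322]. For each d | 322:
  d = 1: Id(1) · 𝟙(322/1) = 1 · 1 = 1
  d = 2: Id(2) · 𝟙(322/2) = 2 · 1 = 2
  d = 7: Id(7) · 𝟙(322/7) = 7 · 1 = 7
  d = 14: Id(14) · 𝟙(322/14) = 14 · 1 = 14
  d = 23: Id(23) · 𝟙(322/23) = 23 · 1 = 23
  d = 46: Id(46) · 𝟙(322/46) = 46 · 1 = 46
  d = 161: Id(161) · 𝟙(322/161) = 161 · 1 = 161
  d = 322: Id(322) · 𝟙(322/322) = 322 · 1 = 322
Summing: (Id * 𝟙)(322) = 1 + 2 + 7 + 14 + 23 + 46 + 161 + 322 = 576.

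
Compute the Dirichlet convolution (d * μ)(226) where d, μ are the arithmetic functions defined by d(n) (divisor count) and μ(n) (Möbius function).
(d * μ)(226) = 1

Divisors of 226: [1, 2, 113, 226]. For each d | 226:
  d = 1: d(1) · μ(226/1) = 1 · 1 = 1
  d = 2: d(2) · μ(226/2) = 2 · -1 = -2
  d = 113: d(113) · μ(226/113) = 2 · -1 = -2
  d = 226: d(226) · μ(226/226) = 4 · 1 = 4
Summing: (d * μ)(226) = 1 + -2 + -2 + 4 = 1.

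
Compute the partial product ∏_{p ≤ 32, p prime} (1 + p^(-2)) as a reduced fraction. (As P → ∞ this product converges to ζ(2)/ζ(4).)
∏ = 7292191856800000/4827887490090357

The primes p ≤ 32 are [2, 3, 5, 7, 11, 13, 17, 19, 23, 29, 31]. For each, (1 + 1/p^2) = (p^2 + 1)/p^2. Multiplying these fractions over p ∈ [2, 3, 5, 7, 11, 13, 17, 19, 23, 29, 31] gives 7292191856800000/4827887490090357. (In the limit P → ∞ this tends to ζ(2)/ζ(4).)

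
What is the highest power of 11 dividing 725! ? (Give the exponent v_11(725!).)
v_11(725!) = 70

Legendre's formula: v_p(n!) = Σ_{k ≥ 1} ⌊n / p^k⌋. For p = 11, n = 725, the terms are:
  ⌊725/11^1⌋ = ⌊725/11⌋ = 65
  ⌊725/11^2⌋ = ⌊725/121⌋ = 5
(the next term ⌊725/11^3⌋ = 0, terminating the sum). Summing: v_11(725!) = 65 + 5 = 70.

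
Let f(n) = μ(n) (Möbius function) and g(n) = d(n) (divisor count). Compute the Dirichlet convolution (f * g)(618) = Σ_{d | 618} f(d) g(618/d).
(μ * d)(618) = 1

Divisors of 618: [1, 2, 3, 6, 103, 206, 309, 618]. For each d | 618:
  d = 1: μ(1) · d(618/1) = 1 · 8 = 8
  d = 2: μ(2) · d(618/2) = -1 · 4 = -4
  d = 3: μ(3) · d(618/3) = -1 · 4 = -4
  d = 6: μ(6) · d(618/6) = 1 · 2 = 2
  d = 103: μ(103) · d(618/103) = -1 · 4 = -4
  d = 206: μ(206) · d(618/206) = 1 · 2 = 2
  d = 309: μ(309) · d(618/309) = 1 · 2 = 2
  d = 618: μ(618) · d(618/618) = -1 · 1 = -1
Summing: (μ * d)(618) = 8 + -4 + -4 + 2 + -4 + 2 + 2 + -1 = 1.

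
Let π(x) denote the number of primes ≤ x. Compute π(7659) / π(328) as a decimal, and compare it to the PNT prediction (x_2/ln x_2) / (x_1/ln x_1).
π(7659)/π(328) = 971/66 ≈ 14.7121;  PNT prediction ≈ 15.1248.

π(328) = 66 and π(7659) = 971, so π(7659)/π(328) ≈ 14.7121. The PNT-predicted ratio is (7659/ln(7659)) / (328/ln(328)) ≈ 15.1248. The two agree to within a few percent, as expected.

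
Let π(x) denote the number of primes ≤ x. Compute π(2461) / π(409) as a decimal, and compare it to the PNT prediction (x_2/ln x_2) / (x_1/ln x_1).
π(2461)/π(409) = 364/80 ≈ 4.5500;  PNT prediction ≈ 4.6342.

π(409) = 80 and π(2461) = 364, so π(2461)/π(409) ≈ 4.5500. The PNT-predicted ratio is (2461/ln(2461)) / (409/ln(409)) ≈ 4.6342. The two agree to within a few percent, as expected.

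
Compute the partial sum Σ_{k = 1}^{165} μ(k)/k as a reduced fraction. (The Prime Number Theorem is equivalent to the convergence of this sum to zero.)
Σ μ(k)/k = 39559613656892389988868176705313193612521402770457442247492939/5766152219975951659023630035336134306565384015606066319856068810

Values of μ(k) for 1 ≤ k ≤ 165: μ(1) = 1, μ(2) = -1, μ(3) = -1, μ(5) = -1, μ(6) = 1, μ(7) = -1, μ(10) = 1, μ(11) = -1, μ(13) = -1, μ(14) = 1, μ(15) = 1, μ(17) = -1, μ(19) = -1, μ(21) = 1, μ(22) = 1, μ(23) = -1, μ(26) = 1, μ(29) = -1, μ(30) = -1, μ(31) = -1, μ(33) = 1, μ(34) = 1, μ(35) = 1, μ(37) = -1, μ(38) = 1, μ(39) = 1, μ(41) = -1, μ(42) = -1, μ(43) = -1, μ(46) = 1, μ(47) = -1, μ(51) = 1, μ(53) = -1, μ(55) = 1, μ(57) = 1, μ(58) = 1, μ(59) = -1, μ(61) = -1, μ(62) = 1, μ(65) = 1, μ(66) = -1, μ(67) = -1, μ(69) = 1, μ(70) = -1, μ(71) = -1, μ(73) = -1, μ(74) = 1, μ(77) = 1, μ(78) = -1, μ(79) = -1, μ(82) = 1, μ(83) = -1, μ(85) = 1, μ(86) = 1, μ(87) = 1, μ(89) = -1, μ(91) = 1, μ(93) = 1, μ(94) = 1, μ(95) = 1, μ(97) = -1, μ(101) = -1, μ(102) = -1, μ(103) = -1, μ(105) = -1, μ(106) = 1, μ(107) = -1, μ(109) = -1, μ(110) = -1, μ(111) = 1, μ(113) = -1, μ(114) = -1, μ(115) = 1, μ(118) = 1, μ(119) = 1, μ(122) = 1, μ(123) = 1, μ(127) = -1, μ(129) = 1, μ(130) = -1, μ(131) = -1, μ(133) = 1, μ(134) = 1, μ(137) = -1, μ(138) = -1, μ(139) = -1, μ(141) = 1, μ(142) = 1, μ(143) = 1, μ(145) = 1, μ(146) = 1, μ(149) = -1, μ(151) = -1, μ(154) = -1, μ(155) = 1, μ(157) = -1, μ(158) = 1, μ(159) = 1, μ(161) = 1, μ(163) = -1, μ(165) = -1, with μ = 0 on non-squarefree integers. Summing μ(k)/k for k where μ(k) ≠ 0 gives 39559613656892389988868176705313193612521402770457442247492939/5766152219975951659023630035336134306565384015606066319856068810 ≈ 0.0069. (PNT ⟺ this sum → 0 as n → ∞.)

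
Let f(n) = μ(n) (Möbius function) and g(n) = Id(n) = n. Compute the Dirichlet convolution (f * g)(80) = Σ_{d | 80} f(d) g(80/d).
(μ * Id)(80) = 32

Divisors of 80: [1, 2, 4, 5, 8, 10, 16, 20, 40, 80]. For each d | 80:
  d = 1: μ(1) · Id(80/1) = 1 · 80 = 80
  d = 2: μ(2) · Id(80/2) = -1 · 40 = -40
  d = 4: μ(4) · Id(80/4) = 0 · 20 = 0
  d = 5: μ(5) · Id(80/5) = -1 · 16 = -16
  d = 8: μ(8) · Id(80/8) = 0 · 10 = 0
  d = 10: μ(10) · Id(80/10) = 1 · 8 = 8
  d = 16: μ(16) · Id(80/16) = 0 · 5 = 0
  d = 20: μ(20) · Id(80/20) = 0 · 4 = 0
  d = 40: μ(40) · Id(80/40) = 0 · 2 = 0
  d = 80: μ(80) · Id(80/80) = 0 · 1 = 0
Summing: (μ * Id)(80) = 80 + -40 + 0 + -16 + 0 + 8 + 0 + 0 + 0 + 0 = 32.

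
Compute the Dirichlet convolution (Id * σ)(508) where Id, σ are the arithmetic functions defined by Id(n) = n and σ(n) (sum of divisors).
(Id * σ)(508) = 4335

Divisors of 508: [1, 2, 4, 127, 254, 508]. For each d | 508:
  d = 1: Id(1) · σ(508/1) = 1 · 896 = 896
  d = 2: Id(2) · σ(508/2) = 2 · 384 = 768
  d = 4: Id(4) · σ(508/4) = 4 · 128 = 512
  d = 127: Id(127) · σ(508/127) = 127 · 7 = 889
  d = 254: Id(254) · σ(508/254) = 254 · 3 = 762
  d = 508: Id(508) · σ(508/508) = 508 · 1 = 508
Summing: (Id * σ)(508) = 896 + 768 + 512 + 889 + 762 + 508 = 4335.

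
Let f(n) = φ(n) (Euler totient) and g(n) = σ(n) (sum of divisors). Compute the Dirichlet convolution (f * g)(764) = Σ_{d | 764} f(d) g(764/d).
(φ * σ)(764) = 4584

Divisors of 764: [1, 2, 4, 191, 382, 764]. For each d | 764:
  d = 1: φ(1) · σ(764/1) = 1 · 1344 = 1344
  d = 2: φ(2) · σ(764/2) = 1 · 576 = 576
  d = 4: φ(4) · σ(764/4) = 2 · 192 = 384
  d = 191: φ(191) · σ(764/191) = 190 · 7 = 1330
  d = 382: φ(382) · σ(764/382) = 190 · 3 = 570
  d = 764: φ(764) · σ(764/764) = 380 · 1 = 380
Summing: (φ * σ)(764) = 1344 + 576 + 384 + 1330 + 570 + 380 = 4584.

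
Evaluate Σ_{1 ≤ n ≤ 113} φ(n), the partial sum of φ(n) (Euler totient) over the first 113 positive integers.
Σ_{n ≤ 113} φ(n) = 3948

Compute φ(n) for each 1 ≤ n ≤ 113: φ(1) = 1, φ(2) = 1, φ(3) = 2, φ(4) = 2, φ(5) = 4, φ(6) = 2, φ(7) = 6, φ(8) = 4, φ(9) = 6, φ(10) = 4, φ(11) = 10, φ(12) = 4, φ(13) = 12, φ(14) = 6, φ(15) = 8, φ(16) = 8, φ(17) = 16, φ(18) = 6, φ(19) = 18, φ(20) = 8, φ(21) = 12, φ(22) = 10, φ(23) = 22, φ(24) = 8, φ(25) = 20, φ(26) = 12, φ(27) = 18, φ(28) = 12, φ(29) = 28, φ(30) = 8, φ(31) = 30, φ(32) = 16, φ(33) = 20, φ(34) = 16, φ(35) = 24, φ(36) = 12, φ(37) = 36, φ(38) = 18, φ(39) = 24, φ(40) = 16, φ(41) = 40, φ(42) = 12, φ(43) = 42, φ(44) = 20, φ(45) = 24, φ(46) = 22, φ(47) = 46, φ(48) = 16, φ(49) = 42, φ(50) = 20, φ(51) = 32, φ(52) = 24, φ(53) = 52, φ(54) = 18, φ(55) = 40, φ(56) = 24, φ(57) = 36, φ(58) = 28, φ(59) = 58, φ(60) = 16, φ(61) = 60, φ(62) = 30, φ(63) = 36, φ(64) = 32, φ(65) = 48, φ(66) = 20, φ(67) = 66, φ(68) = 32, φ(69) = 44, φ(70) = 24, φ(71) = 70, φ(72) = 24, φ(73) = 72, φ(74) = 36, φ(75) = 40, φ(76) = 36, φ(77) = 60, φ(78) = 24, φ(79) = 78, φ(80) = 32, φ(81) = 54, φ(82) = 40, φ(83) = 82, φ(84) = 24, φ(85) = 64, φ(86) = 42, φ(87) = 56, φ(88) = 40, φ(89) = 88, φ(90) = 24, φ(91) = 72, φ(92) = 44, φ(93) = 60, φ(94) = 46, φ(95) = 72, φ(96) = 32, φ(97) = 96, φ(98) = 42, φ(99) = 60, φ(100) = 40, φ(101) = 100, φ(102) = 32, φ(103) = 102, φ(104) = 48, φ(105) = 48, φ(106) = 52, φ(107) = 106, φ(108) = 36, φ(109) = 108, φ(110) = 40, φ(111) = 72, φ(112) = 48, φ(113) = 112. Summing all 113 values: 3948. (Average order: Σ_{n ≤ x} φ(n) ~ (3/π²) x². For x = 113, (3/π²)·113² ≈ 3881.31.)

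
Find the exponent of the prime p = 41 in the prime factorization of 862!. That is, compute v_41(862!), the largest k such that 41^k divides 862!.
v_41(862!) = 21

Legendre's formula: v_p(n!) = Σ_{k ≥ 1} ⌊n / p^k⌋. For p = 41, n = 862, the terms are:
  ⌊862/41^1⌋ = ⌊862/41⌋ = 21
(the next term ⌊862/41^2⌋ = 0, terminating the sum). Summing: v_41(862!) = 21 = 21.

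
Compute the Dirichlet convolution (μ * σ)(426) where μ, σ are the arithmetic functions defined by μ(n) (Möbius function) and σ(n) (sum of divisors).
(μ * σ)(426) = 426

Divisors of 426: [1, 2, 3, 6, 71, 142, 213, 426]. For each d | 426:
  d = 1: μ(1) · σ(426/1) = 1 · 864 = 864
  d = 2: μ(2) · σ(426/2) = -1 · 288 = -288
  d = 3: μ(3) · σ(426/3) = -1 · 216 = -216
  d = 6: μ(6) · σ(426/6) = 1 · 72 = 72
  d = 71: μ(71) · σ(426/71) = -1 · 12 = -12
  d = 142: μ(142) · σ(426/142) = 1 · 4 = 4
  d = 213: μ(213) · σ(426/213) = 1 · 3 = 3
  d = 426: μ(426) · σ(426/426) = -1 · 1 = -1
Summing: (μ * σ)(426) = 864 + -288 + -216 + 72 + -12 + 4 + 3 + -1 = 426.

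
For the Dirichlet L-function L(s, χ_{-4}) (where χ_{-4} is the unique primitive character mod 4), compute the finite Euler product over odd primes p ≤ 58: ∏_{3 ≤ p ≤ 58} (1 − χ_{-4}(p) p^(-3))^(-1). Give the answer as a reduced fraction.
∏ = 825131832927904152751703886265311831503045/851571808026684219819301170519057245405184

The odd primes p ≤ 58 are [3, 5, 7, 11, 13, 17, 19, 23, 29, 31, 37, 41, 43, 47, 53]. For each, χ(p) = 1 if p ≡ 1 mod 4, χ(p) = −1 if p ≡ 3 mod 4. Taking (1 − χ(p)/p^3)^(-1) = p^3/(p^3 − χ(p)): (1 − (-1)/3^3)^(-1) · (1 − (1)/5^3)^(-1) · (1 − (-1)/7^3)^(-1) · (1 − (-1)/11^3)^(-1) · (1 − (1)/13^3)^(-1) · (1 − (1)/17^3)^(-1) · (1 − (-1)/19^3)^(-1) · (1 − (-1)/23^3)^(-1) · (1 − (1)/29^3)^(-1) · (1 − (-1)/31^3)^(-1) · (1 − (1)/37^3)^(-1) · (1 − (1)/41^3)^(-1) · (1 − (-1)/43^3)^(-1) · (1 − (-1)/47^3)^(-1) · (1 − (1)/53^3)^(-1) = 825131832927904152751703886265311831503045/851571808026684219819301170519057245405184.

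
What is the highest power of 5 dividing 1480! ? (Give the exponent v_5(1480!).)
v_5(1480!) = 368

Legendre's formula: v_p(n!) = Σ_{k ≥ 1} ⌊n / p^k⌋. For p = 5, n = 1480, the terms are:
  ⌊1480/5^1⌋ = ⌊1480/5⌋ = 296
  ⌊1480/5^2⌋ = ⌊1480/25⌋ = 59
  ⌊1480/5^3⌋ = ⌊1480/125⌋ = 11
  ⌊1480/5^4⌋ = ⌊1480/625⌋ = 2
(the next term ⌊1480/5^5⌋ = 0, terminating the sum). Summing: v_5(1480!) = 296 + 59 + 11 + 2 = 368.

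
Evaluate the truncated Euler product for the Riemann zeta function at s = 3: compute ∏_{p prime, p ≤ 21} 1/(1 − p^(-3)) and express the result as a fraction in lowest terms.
∏ = 3674541645775/3057655868928

The primes p ≤ 21 are [2, 3, 5, 7, 11, 13, 17, 19]. For each prime, (1 − 1/p^3)^(-1) = p^3 / (p^3 − 1). The product is (1 − 1/2^3)^(-1), (1 − 1/3^3)^(-1), (1 − 1/5^3)^(-1), (1 − 1/7^3)^(-1), (1 − 1/11^3)^(-1), (1 − 1/13^3)^(-1), (1 − 1/17^3)^(-1), (1 − 1/19^3)^(-1) = ∏ p^3 / (p^3 − 1) = 3674541645775/3057655868928.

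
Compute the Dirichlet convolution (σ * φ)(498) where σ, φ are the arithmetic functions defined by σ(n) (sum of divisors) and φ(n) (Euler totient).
(σ * φ)(498) = 3984

Divisors of 498: [1, 2, 3, 6, 83, 166, 249, 498]. For each d | 498:
  d = 1: σ(1) · φ(498/1) = 1 · 164 = 164
  d = 2: σ(2) · φ(498/2) = 3 · 164 = 492
  d = 3: σ(3) · φ(498/3) = 4 · 82 = 328
  d = 6: σ(6) · φ(498/6) = 12 · 82 = 984
  d = 83: σ(83) · φ(498/83) = 84 · 2 = 168
  d = 166: σ(166) · φ(498/166) = 252 · 2 = 504
  d = 249: σ(249) · φ(498/249) = 336 · 1 = 336
  d = 498: σ(498) · φ(498/498) = 1008 · 1 = 1008
Summing: (σ * φ)(498) = 164 + 492 + 328 + 984 + 168 + 504 + 336 + 1008 = 3984.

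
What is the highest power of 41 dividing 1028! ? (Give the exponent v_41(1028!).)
v_41(1028!) = 25

Legendre's formula: v_p(n!) = Σ_{k ≥ 1} ⌊n / p^k⌋. For p = 41, n = 1028, the terms are:
  ⌊1028/41^1⌋ = ⌊1028/41⌋ = 25
(the next term ⌊1028/41^2⌋ = 0, terminating the sum). Summing: v_41(1028!) = 25 = 25.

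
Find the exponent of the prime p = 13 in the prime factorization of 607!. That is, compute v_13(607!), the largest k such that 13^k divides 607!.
v_13(607!) = 49

Legendre's formula: v_p(n!) = Σ_{k ≥ 1} ⌊n / p^k⌋. For p = 13, n = 607, the terms are:
  ⌊607/13^1⌋ = ⌊607/13⌋ = 46
  ⌊607/13^2⌋ = ⌊607/169⌋ = 3
(the next term ⌊607/13^3⌋ = 0, terminating the sum). Summing: v_13(607!) = 46 + 3 = 49.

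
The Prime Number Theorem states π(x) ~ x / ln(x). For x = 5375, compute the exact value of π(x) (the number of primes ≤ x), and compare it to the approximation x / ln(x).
π(5375) = 708;  x/ln(x) ≈ 625.76;  relative error ≈ 11.62%.

Directly count primes up to 5375: π(5375) = 708. The PNT approximation gives 5375/ln(5375) ≈ 5375/8.58951 ≈ 625.76. Relative error (π(x) − x/ln(x)) / π(x) ≈ 11.62%; the approximation is known to undercount slightly (Li(x) is a better estimate).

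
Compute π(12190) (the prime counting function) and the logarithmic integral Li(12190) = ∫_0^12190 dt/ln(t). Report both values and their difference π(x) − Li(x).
π(12190) = 1457;  Li(12190) ≈ 1481.31;  π(x) − Li(x) ≈ -24.31.

Direct count of primes ≤ 12190 gives π(12190) = 1457. Numerical evaluation of the logarithmic integral gives Li(12190) ≈ 1481.31. The difference π(x) − Li(x) ≈ -24.31 is typically negative for small/moderate x (Li(x) overestimates), though Littlewood's theorem shows this sign changes infinitely often.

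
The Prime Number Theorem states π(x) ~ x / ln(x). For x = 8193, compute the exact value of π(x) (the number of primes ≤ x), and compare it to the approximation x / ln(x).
π(8193) = 1028;  x/ln(x) ≈ 909.22;  relative error ≈ 11.55%.

Directly count primes up to 8193: π(8193) = 1028. The PNT approximation gives 8193/ln(8193) ≈ 8193/9.01104 ≈ 909.22. Relative error (π(x) − x/ln(x)) / π(x) ≈ 11.55%; the approximation is known to undercount slightly (Li(x) is a better estimate).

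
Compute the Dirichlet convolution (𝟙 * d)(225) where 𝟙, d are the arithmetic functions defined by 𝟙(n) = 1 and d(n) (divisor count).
(𝟙 * d)(225) = 36

Divisors of 225: [1, 3, 5, 9, 15, 25, 45, 75, 225]. For each d | 225:
  d = 1: 𝟙(1) · d(225/1) = 1 · 9 = 9
  d = 3: 𝟙(3) · d(225/3) = 1 · 6 = 6
  d = 5: 𝟙(5) · d(225/5) = 1 · 6 = 6
  d = 9: 𝟙(9) · d(225/9) = 1 · 3 = 3
  d = 15: 𝟙(15) · d(225/15) = 1 · 4 = 4
  d = 25: 𝟙(25) · d(225/25) = 1 · 3 = 3
  d = 45: 𝟙(45) · d(225/45) = 1 · 2 = 2
  d = 75: 𝟙(75) · d(225/75) = 1 · 2 = 2
  d = 225: 𝟙(225) · d(225/225) = 1 · 1 = 1
Summing: (𝟙 * d)(225) = 9 + 6 + 6 + 3 + 4 + 3 + 2 + 2 + 1 = 36.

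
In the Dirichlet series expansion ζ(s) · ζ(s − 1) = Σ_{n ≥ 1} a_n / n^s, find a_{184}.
σ(184) = 360

In the product (Σ m^0/m^s)(Σ k / k^s) = Σ (Σ_{d | n} d) / n^s, the coefficient of 1/n^s is σ(n) = Σ_{d | n} d. For n = 184, divisors are [1, 2, 4, 8, 23, 46, 92, 184]; summing: σ(184) = 360.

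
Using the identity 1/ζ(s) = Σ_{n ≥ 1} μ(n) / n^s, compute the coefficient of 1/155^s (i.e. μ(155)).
μ(155) = 1

Factor n = 155 = 5 · 31. μ(n) = 0 if any exponent ≥ 2 (not squarefree); otherwise μ(n) = (−1)^{ω(n)} where ω(n) is the number of distinct prime factors. Applying: μ(155) = 1.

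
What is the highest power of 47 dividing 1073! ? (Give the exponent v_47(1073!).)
v_47(1073!) = 22

Legendre's formula: v_p(n!) = Σ_{k ≥ 1} ⌊n / p^k⌋. For p = 47, n = 1073, the terms are:
  ⌊1073/47^1⌋ = ⌊1073/47⌋ = 22
(the next term ⌊1073/47^2⌋ = 0, terminating the sum). Summing: v_47(1073!) = 22 = 22.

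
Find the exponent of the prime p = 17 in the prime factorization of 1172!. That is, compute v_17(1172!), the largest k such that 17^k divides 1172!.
v_17(1172!) = 72

Legendre's formula: v_p(n!) = Σ_{k ≥ 1} ⌊n / p^k⌋. For p = 17, n = 1172, the terms are:
  ⌊1172/17^1⌋ = ⌊1172/17⌋ = 68
  ⌊1172/17^2⌋ = ⌊1172/289⌋ = 4
(the next term ⌊1172/17^3⌋ = 0, terminating the sum). Summing: v_17(1172!) = 68 + 4 = 72.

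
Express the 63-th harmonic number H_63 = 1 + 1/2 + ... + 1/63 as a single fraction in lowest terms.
H_63 = 310559566510213034489743057/65681493561267903750631200

Direct summation: H_63 = 1 + 1/2 + ... + 1/63. The least common denominator is lcm(1, ..., 63) = 591133442051411133755680800; over this denominator the numerator is 591133442051411133755680800 + 295566721025705566877840400 + 197044480683803711251893600 + 147783360512852783438920200 + 118226688410282226751136160 + 98522240341901855625946800 + 84447634578773019107954400 + 73891680256426391719460100 + 65681493561267903750631200 + 59113344205141113375568080 + 53739403822855557614152800 + 49261120170950927812973400 + 45471803234723933365821600 + 42223817289386509553977200 + 39408896136760742250378720 + 36945840128213195859730050 + 34772555414788890220922400 + 32840746780633951875315600 + 31112286423758480723983200 + 29556672102570556687784040 + 28149211526257673035984800 + 26869701911427778807076400 + 25701454002235266685029600 + 24630560085475463906486700 + 23645337682056445350227232 + 22735901617361966682910800 + 21893831187089301250210400 + 21111908644693254776988600 + 20383911794876245991575200 + 19704448068380371125189360 + 19068820711335843024376800 + 18472920064106597929865025 + 17913134607618519204717600 + 17386277707394445110461200 + 16889526915754603821590880 + 16420373390316975937657800 + 15976579514903003615018400 + 15556143211879240361991600 + 15157267744907977788607200 + 14778336051285278343892020 + 14417888830522222774528800 + 14074605763128836517992400 + 13747289350032817064085600 + 13434850955713889403538200 + 13136298712253580750126240 + 12850727001117633342514800 + 12577307277689598590546400 + 12315280042737731953243350 + 12063947796967574158279200 + 11822668841028222675113616 + 11590851804929630073640800 + 11367950808680983341455400 + 11153461170781342146333600 + 10946915593544650625105200 + 10747880764571111522830560 + 10555954322346627388494300 + 10370762141252826907994400 + 10191955897438122995787600 + 10019210882227307351791200 + 9852224034190185562594680 + 9690712164777231700912800 + 9534410355667921512188400 + 9383070508752557678661600 = 2795036098591917310407687513, so H_63 = 2795036098591917310407687513/591133442051411133755680800; reducing by gcd(2795036098591917310407687513, 591133442051411133755680800) = 9 gives 310559566510213034489743057/65681493561267903750631200 ≈ 4.72827. (The PNT-adjacent estimate ln(63) + γ ≈ 4.72035 matches within O(1/n).)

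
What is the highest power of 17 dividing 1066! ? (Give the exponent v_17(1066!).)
v_17(1066!) = 65

Legendre's formula: v_p(n!) = Σ_{k ≥ 1} ⌊n / p^k⌋. For p = 17, n = 1066, the terms are:
  ⌊1066/17^1⌋ = ⌊1066/17⌋ = 62
  ⌊1066/17^2⌋ = ⌊1066/289⌋ = 3
(the next term ⌊1066/17^3⌋ = 0, terminating the sum). Summing: v_17(1066!) = 62 + 3 = 65.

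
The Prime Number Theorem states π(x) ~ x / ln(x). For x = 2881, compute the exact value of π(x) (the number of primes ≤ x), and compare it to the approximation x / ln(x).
π(2881) = 417;  x/ln(x) ≈ 361.67;  relative error ≈ 13.27%.

Directly count primes up to 2881: π(2881) = 417. The PNT approximation gives 2881/ln(2881) ≈ 2881/7.96589 ≈ 361.67. Relative error (π(x) − x/ln(x)) / π(x) ≈ 13.27%; the approximation is known to undercount slightly (Li(x) is a better estimate).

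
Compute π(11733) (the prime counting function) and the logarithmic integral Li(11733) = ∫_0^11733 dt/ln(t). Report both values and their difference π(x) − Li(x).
π(11733) = 1408;  Li(11733) ≈ 1432.64;  π(x) − Li(x) ≈ -24.64.

Direct count of primes ≤ 11733 gives π(11733) = 1408. Numerical evaluation of the logarithmic integral gives Li(11733) ≈ 1432.64. The difference π(x) − Li(x) ≈ -24.64 is typically negative for small/moderate x (Li(x) overestimates), though Littlewood's theorem shows this sign changes infinitely often.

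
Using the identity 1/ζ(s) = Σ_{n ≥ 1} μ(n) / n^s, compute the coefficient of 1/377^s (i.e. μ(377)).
μ(377) = 1

Factor n = 377 = 13 · 29. μ(n) = 0 if any exponent ≥ 2 (not squarefree); otherwise μ(n) = (−1)^{ω(n)} where ω(n) is the number of distinct prime factors. Applying: μ(377) = 1.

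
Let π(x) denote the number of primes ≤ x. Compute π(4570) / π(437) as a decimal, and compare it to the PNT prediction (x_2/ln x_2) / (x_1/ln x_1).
π(4570)/π(437) = 619/84 ≈ 7.3690;  PNT prediction ≈ 7.5448.

π(437) = 84 and π(4570) = 619, so π(4570)/π(437) ≈ 7.3690. The PNT-predicted ratio is (4570/ln(4570)) / (437/ln(437)) ≈ 7.5448. The two agree to within a few percent, as expected.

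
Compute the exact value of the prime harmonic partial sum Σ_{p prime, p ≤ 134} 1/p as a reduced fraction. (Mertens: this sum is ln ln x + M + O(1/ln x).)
Σ 1/p = 980956909242278731029785409368357903506317057050081/525896479052627740771371797072411912900610967452630

π(134) = 32, so the primes ≤ 134 are [2, 3, 5, 7, 11, 13, 17, 19, 23, 29, 31, 37, 41, 43, 47, 53, 59, 61, 67, 71, 73, 79, 83, 89, 97, 101, 103, 107, 109, 113, 127, 131]. Summing 1/p over these primes: 980956909242278731029785409368357903506317057050081/525896479052627740771371797072411912900610967452630 ≈ 1.8653. Mertens estimate ln ln(134) + 0.2615 ≈ 1.8503.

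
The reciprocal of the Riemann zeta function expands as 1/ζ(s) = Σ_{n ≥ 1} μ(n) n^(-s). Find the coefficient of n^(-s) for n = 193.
μ(193) = -1

Factor n = 193 = 193. μ(n) = 0 if any exponent ≥ 2 (not squarefree); otherwise μ(n) = (−1)^{ω(n)} where ω(n) is the number of distinct prime factors. Applying: μ(193) = -1.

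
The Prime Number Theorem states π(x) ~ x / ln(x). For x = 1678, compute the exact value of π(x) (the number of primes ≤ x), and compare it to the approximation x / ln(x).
π(1678) = 263;  x/ln(x) ≈ 225.98;  relative error ≈ 14.08%.

Directly count primes up to 1678: π(1678) = 263. The PNT approximation gives 1678/ln(1678) ≈ 1678/7.42536 ≈ 225.98. Relative error (π(x) − x/ln(x)) / π(x) ≈ 14.08%; the approximation is known to undercount slightly (Li(x) is a better estimate).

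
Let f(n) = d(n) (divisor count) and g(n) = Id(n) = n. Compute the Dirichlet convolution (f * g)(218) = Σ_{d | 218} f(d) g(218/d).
(d * Id)(218) = 444

Divisors of 218: [1, 2, 109, 218]. For each d | 218:
  d = 1: d(1) · Id(218/1) = 1 · 218 = 218
  d = 2: d(2) · Id(218/2) = 2 · 109 = 218
  d = 109: d(109) · Id(218/109) = 2 · 2 = 4
  d = 218: d(218) · Id(218/218) = 4 · 1 = 4
Summing: (d * Id)(218) = 218 + 218 + 4 + 4 = 444.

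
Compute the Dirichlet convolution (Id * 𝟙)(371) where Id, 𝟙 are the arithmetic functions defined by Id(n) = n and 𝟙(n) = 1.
(Id * 𝟙)(371) = 432

Divisors of 371: [1, 7, 53, 371]. For each d | 371:
  d = 1: Id(1) · 𝟙(371/1) = 1 · 1 = 1
  d = 7: Id(7) · 𝟙(371/7) = 7 · 1 = 7
  d = 53: Id(53) · 𝟙(371/53) = 53 · 1 = 53
  d = 371: Id(371) · 𝟙(371/371) = 371 · 1 = 371
Summing: (Id * 𝟙)(371) = 1 + 7 + 53 + 371 = 432.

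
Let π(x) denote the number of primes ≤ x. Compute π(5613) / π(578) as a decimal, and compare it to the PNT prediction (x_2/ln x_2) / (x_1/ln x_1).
π(5613)/π(578) = 738/106 ≈ 6.9623;  PNT prediction ≈ 7.1539.

π(578) = 106 and π(5613) = 738, so π(5613)/π(578) ≈ 6.9623. The PNT-predicted ratio is (5613/ln(5613)) / (578/ln(578)) ≈ 7.1539. The two agree to within a few percent, as expected.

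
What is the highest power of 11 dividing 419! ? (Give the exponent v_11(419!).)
v_11(419!) = 41

Legendre's formula: v_p(n!) = Σ_{k ≥ 1} ⌊n / p^k⌋. For p = 11, n = 419, the terms are:
  ⌊419/11^1⌋ = ⌊419/11⌋ = 38
  ⌊419/11^2⌋ = ⌊419/121⌋ = 3
(the next term ⌊419/11^3⌋ = 0, terminating the sum). Summing: v_11(419!) = 38 + 3 = 41.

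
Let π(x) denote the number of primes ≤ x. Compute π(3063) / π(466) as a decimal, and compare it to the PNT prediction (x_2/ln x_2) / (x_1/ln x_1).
π(3063)/π(466) = 438/90 ≈ 4.8667;  PNT prediction ≈ 5.0311.

π(466) = 90 and π(3063) = 438, so π(3063)/π(466) ≈ 4.8667. The PNT-predicted ratio is (3063/ln(3063)) / (466/ln(466)) ≈ 5.0311. The two agree to within a few percent, as expected.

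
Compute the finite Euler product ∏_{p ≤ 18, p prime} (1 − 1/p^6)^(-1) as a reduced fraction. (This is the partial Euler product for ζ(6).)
∏ = 3816568575537013278125/3751506094174038687744

The primes p ≤ 18 are [2, 3, 5, 7, 11, 13, 17]. For each prime, (1 − 1/p^6)^(-1) = p^6 / (p^6 − 1). The product is (1 − 1/2^6)^(-1), (1 − 1/3^6)^(-1), (1 − 1/5^6)^(-1), (1 − 1/7^6)^(-1), (1 − 1/11^6)^(-1), (1 − 1/13^6)^(-1), (1 − 1/17^6)^(-1) = ∏ p^6 / (p^6 − 1) = 3816568575537013278125/3751506094174038687744.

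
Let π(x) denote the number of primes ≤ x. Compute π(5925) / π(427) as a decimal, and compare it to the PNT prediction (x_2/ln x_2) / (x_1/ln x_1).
π(5925)/π(427) = 778/82 ≈ 9.4878;  PNT prediction ≈ 9.6747.

π(427) = 82 and π(5925) = 778, so π(5925)/π(427) ≈ 9.4878. The PNT-predicted ratio is (5925/ln(5925)) / (427/ln(427)) ≈ 9.6747. The two agree to within a few percent, as expected.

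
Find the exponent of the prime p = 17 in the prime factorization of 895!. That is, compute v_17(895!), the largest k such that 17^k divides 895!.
v_17(895!) = 55

Legendre's formula: v_p(n!) = Σ_{k ≥ 1} ⌊n / p^k⌋. For p = 17, n = 895, the terms are:
  ⌊895/17^1⌋ = ⌊895/17⌋ = 52
  ⌊895/17^2⌋ = ⌊895/289⌋ = 3
(the next term ⌊895/17^3⌋ = 0, terminating the sum). Summing: v_17(895!) = 52 + 3 = 55.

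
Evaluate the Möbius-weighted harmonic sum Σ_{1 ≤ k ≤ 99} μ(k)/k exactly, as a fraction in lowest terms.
Σ μ(k)/k = 11962644395524974654034383169459538/384261327324253070792183691221959345

Values of μ(k) for 1 ≤ k ≤ 99: μ(1) = 1, μ(2) = -1, μ(3) = -1, μ(5) = -1, μ(6) = 1, μ(7) = -1, μ(10) = 1, μ(11) = -1, μ(13) = -1, μ(14) = 1, μ(15) = 1, μ(17) = -1, μ(19) = -1, μ(21) = 1, μ(22) = 1, μ(23) = -1, μ(26) = 1, μ(29) = -1, μ(30) = -1, μ(31) = -1, μ(33) = 1, μ(34) = 1, μ(35) = 1, μ(37) = -1, μ(38) = 1, μ(39) = 1, μ(41) = -1, μ(42) = -1, μ(43) = -1, μ(46) = 1, μ(47) = -1, μ(51) = 1, μ(53) = -1, μ(55) = 1, μ(57) = 1, μ(58) = 1, μ(59) = -1, μ(61) = -1, μ(62) = 1, μ(65) = 1, μ(66) = -1, μ(67) = -1, μ(69) = 1, μ(70) = -1, μ(71) = -1, μ(73) = -1, μ(74) = 1, μ(77) = 1, μ(78) = -1, μ(79) = -1, μ(82) = 1, μ(83) = -1, μ(85) = 1, μ(86) = 1, μ(87) = 1, μ(89) = -1, μ(91) = 1, μ(93) = 1, μ(94) = 1, μ(95) = 1, μ(97) = -1, with μ = 0 on non-squarefree integers. Summing μ(k)/k for k where μ(k) ≠ 0 gives 11962644395524974654034383169459538/384261327324253070792183691221959345 ≈ 0.0311. (PNT ⟺ this sum → 0 as n → ∞.)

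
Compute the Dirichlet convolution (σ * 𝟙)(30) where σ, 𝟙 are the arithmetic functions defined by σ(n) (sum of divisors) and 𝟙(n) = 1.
(σ * 𝟙)(30) = 140

Divisors of 30: [1, 2, 3, 5, 6, 10, 15, 30]. For each d | 30:
  d = 1: σ(1) · 𝟙(30/1) = 1 · 1 = 1
  d = 2: σ(2) · 𝟙(30/2) = 3 · 1 = 3
  d = 3: σ(3) · 𝟙(30/3) = 4 · 1 = 4
  d = 5: σ(5) · 𝟙(30/5) = 6 · 1 = 6
  d = 6: σ(6) · 𝟙(30/6) = 12 · 1 = 12
  d = 10: σ(10) · 𝟙(30/10) = 18 · 1 = 18
  d = 15: σ(15) · 𝟙(30/15) = 24 · 1 = 24
  d = 30: σ(30) · 𝟙(30/30) = 72 · 1 = 72
Summing: (σ * 𝟙)(30) = 1 + 3 + 4 + 6 + 12 + 18 + 24 + 72 = 140.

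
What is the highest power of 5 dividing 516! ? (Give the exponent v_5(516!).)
v_5(516!) = 127

Legendre's formula: v_p(n!) = Σ_{k ≥ 1} ⌊n / p^k⌋. For p = 5, n = 516, the terms are:
  ⌊516/5^1⌋ = ⌊516/5⌋ = 103
  ⌊516/5^2⌋ = ⌊516/25⌋ = 20
  ⌊516/5^3⌋ = ⌊516/125⌋ = 4
(the next term ⌊516/5^4⌋ = 0, terminating the sum). Summing: v_5(516!) = 103 + 20 + 4 = 127.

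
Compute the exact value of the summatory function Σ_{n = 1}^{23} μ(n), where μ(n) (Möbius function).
Σ_{n ≤ 23} μ(n) = -2

Compute μ(n) for each 1 ≤ n ≤ 23: μ(1) = 1, μ(2) = -1, μ(3) = -1, μ(4) = 0, μ(5) = -1, μ(6) = 1, μ(7) = -1, μ(8) = 0, μ(9) = 0, μ(10) = 1, μ(11) = -1, μ(12) = 0, μ(13) = -1, μ(14) = 1, μ(15) = 1, μ(16) = 0, μ(17) = -1, μ(18) = 0, μ(19) = -1, μ(20) = 0, μ(21) = 1, μ(22) = 1, μ(23) = -1. Summing all 23 values: -2. (Mertens function M(x) = Σ_{n ≤ x} μ(n); on average M(x) should be small (PNT ⟺ M(x) = o(x)).)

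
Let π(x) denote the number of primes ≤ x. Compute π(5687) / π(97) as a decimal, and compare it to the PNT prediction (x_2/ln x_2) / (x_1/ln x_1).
π(5687)/π(97) = 748/25 ≈ 29.9200;  PNT prediction ≈ 31.0215.

π(97) = 25 and π(5687) = 748, so π(5687)/π(97) ≈ 29.9200. The PNT-predicted ratio is (5687/ln(5687)) / (97/ln(97)) ≈ 31.0215. The two agree to within a few percent, as expected.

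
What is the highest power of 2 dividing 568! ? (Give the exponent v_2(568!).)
v_2(568!) = 564

Legendre's formula: v_p(n!) = Σ_{k ≥ 1} ⌊n / p^k⌋. For p = 2, n = 568, the terms are:
  ⌊568/2^1⌋ = ⌊568/2⌋ = 284
  ⌊568/2^2⌋ = ⌊568/4⌋ = 142
  ⌊568/2^3⌋ = ⌊568/8⌋ = 71
  ⌊568/2^4⌋ = ⌊568/16⌋ = 35
  ⌊568/2^5⌋ = ⌊568/32⌋ = 17
  ⌊568/2^6⌋ = ⌊568/64⌋ = 8
  ⌊568/2^7⌋ = ⌊568/128⌋ = 4
  ⌊568/2^8⌋ = ⌊568/256⌋ = 2
  ⌊568/2^9⌋ = ⌊568/512⌋ = 1
(the next term ⌊568/2^10⌋ = 0, terminating the sum). Summing: v_2(568!) = 284 + 142 + 71 + 35 + 17 + 8 + 4 + 2 + 1 = 564.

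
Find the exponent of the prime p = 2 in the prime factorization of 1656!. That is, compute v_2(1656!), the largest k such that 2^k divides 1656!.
v_2(1656!) = 1650

Legendre's formula: v_p(n!) = Σ_{k ≥ 1} ⌊n / p^k⌋. For p = 2, n = 1656, the terms are:
  ⌊1656/2^1⌋ = ⌊1656/2⌋ = 828
  ⌊1656/2^2⌋ = ⌊1656/4⌋ = 414
  ⌊1656/2^3⌋ = ⌊1656/8⌋ = 207
  ⌊1656/2^4⌋ = ⌊1656/16⌋ = 103
  ⌊1656/2^5⌋ = ⌊1656/32⌋ = 51
  ⌊1656/2^6⌋ = ⌊1656/64⌋ = 25
  ⌊1656/2^7⌋ = ⌊1656/128⌋ = 12
  ⌊1656/2^8⌋ = ⌊1656/256⌋ = 6
  ⌊1656/2^9⌋ = ⌊1656/512⌋ = 3
  ⌊1656/2^10⌋ = ⌊1656/1024⌋ = 1
(the next term ⌊1656/2^11⌋ = 0, terminating the sum). Summing: v_2(1656!) = 828 + 414 + 207 + 103 + 51 + 25 + 12 + 6 + 3 + 1 = 1650.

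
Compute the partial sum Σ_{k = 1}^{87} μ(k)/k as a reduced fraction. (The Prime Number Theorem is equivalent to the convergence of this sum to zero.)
Σ μ(k)/k = 2609341595728673683821147444809/267064515689275851355624017992790

Values of μ(k) for 1 ≤ k ≤ 87: μ(1) = 1, μ(2) = -1, μ(3) = -1, μ(5) = -1, μ(6) = 1, μ(7) = -1, μ(10) = 1, μ(11) = -1, μ(13) = -1, μ(14) = 1, μ(15) = 1, μ(17) = -1, μ(19) = -1, μ(21) = 1, μ(22) = 1, μ(23) = -1, μ(26) = 1, μ(29) = -1, μ(30) = -1, μ(31) = -1, μ(33) = 1, μ(34) = 1, μ(35) = 1, μ(37) = -1, μ(38) = 1, μ(39) = 1, μ(41) = -1, μ(42) = -1, μ(43) = -1, μ(46) = 1, μ(47) = -1, μ(51) = 1, μ(53) = -1, μ(55) = 1, μ(57) = 1, μ(58) = 1, μ(59) = -1, μ(61) = -1, μ(62) = 1, μ(65) = 1, μ(66) = -1, μ(67) = -1, μ(69) = 1, μ(70) = -1, μ(71) = -1, μ(73) = -1, μ(74) = 1, μ(77) = 1, μ(78) = -1, μ(79) = -1, μ(82) = 1, μ(83) = -1, μ(85) = 1, μ(86) = 1, μ(87) = 1, with μ = 0 on non-squarefree integers. Summing μ(k)/k for k where μ(k) ≠ 0 gives 2609341595728673683821147444809/267064515689275851355624017992790 ≈ 0.0098. (PNT ⟺ this sum → 0 as n → ∞.)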